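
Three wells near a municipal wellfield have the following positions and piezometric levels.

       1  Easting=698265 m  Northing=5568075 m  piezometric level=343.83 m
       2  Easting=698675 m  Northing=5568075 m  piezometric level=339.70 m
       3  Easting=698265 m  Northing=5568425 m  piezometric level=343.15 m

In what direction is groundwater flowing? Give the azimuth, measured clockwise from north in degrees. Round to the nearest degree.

079°

∂h/∂x = (339.70 − 343.83) / (698675 − 698265) = -0.01007
∂h/∂y = (343.15 − 343.83) / (5568425 − 5568075) = -0.001943
Flow direction (−∇h) has components (+0.01007 E, +0.001943 N).
Azimuth = atan2(E, N) = atan2(+0.01007, +0.001943) = 79.1° ≈ 079°.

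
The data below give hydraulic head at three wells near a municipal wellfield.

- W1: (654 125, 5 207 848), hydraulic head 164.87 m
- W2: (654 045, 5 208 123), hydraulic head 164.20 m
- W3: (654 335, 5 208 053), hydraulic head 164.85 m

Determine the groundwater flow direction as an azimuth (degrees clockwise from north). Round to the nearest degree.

Three-point gradient (reference W1): Δ to W2 = (-80, 275, -0.67), Δ to W3 = (210, 205, -0.02).
∂h/∂x = +0.001778, ∂h/∂y = -0.001919 (det = -74150).
Flow direction (−∇h) has components (-0.001778 E, +0.001919 N).
Azimuth = atan2(E, N) = atan2(-0.001778, +0.001919) = 317.2° ≈ 317°.

317°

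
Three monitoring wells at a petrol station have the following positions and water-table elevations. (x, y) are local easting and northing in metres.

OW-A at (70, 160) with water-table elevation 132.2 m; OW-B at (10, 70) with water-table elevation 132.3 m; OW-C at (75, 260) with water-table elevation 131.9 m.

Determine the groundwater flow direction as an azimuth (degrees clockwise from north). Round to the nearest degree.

With h = a·x + b·y + c and OW-A as origin, the differences give:
  (-60)·a + (-90)·b = +0.1
  5·a + 100·b = -0.3
Eliminate b (×100 and ×(-90), subtract): -5550·a = -17.00 → a = ∂h/∂x = +0.003063
Back-substitute: b = ∂h/∂y = -0.003153.
Flow direction (−∇h) has components (-0.003063 E, +0.003153 N).
Azimuth = atan2(E, N) = atan2(-0.003063, +0.003153) = 315.8° ≈ 316°.

316°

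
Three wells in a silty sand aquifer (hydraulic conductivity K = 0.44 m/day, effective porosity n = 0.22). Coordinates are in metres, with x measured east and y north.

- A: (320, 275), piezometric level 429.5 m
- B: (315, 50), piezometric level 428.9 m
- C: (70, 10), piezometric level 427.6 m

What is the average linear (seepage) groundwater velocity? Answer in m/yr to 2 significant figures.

4.0 m/yr

Taking A as reference: B−A = (-5, -225, -0.6); C−A = (-250, -265, -1.9).
Solve a·Δx + b·Δy = Δh: det = (-5)·(-265) − (-250)·(-225) = -54925.
∂h/∂x = [(-0.6)·(-265) − (-1.9)·(-225)] / -54925 = +0.004888
∂h/∂y = [(-5)·(-1.9) − (-250)·(-0.6)] / -54925 = +0.002558
|∇h| = √(0.004888² + 0.002558²) = 0.005517
Seepage velocity v = K·i/n = 0.44 × 0.005517 / 0.22 = 0.01103 m/day = 4.029 m/yr.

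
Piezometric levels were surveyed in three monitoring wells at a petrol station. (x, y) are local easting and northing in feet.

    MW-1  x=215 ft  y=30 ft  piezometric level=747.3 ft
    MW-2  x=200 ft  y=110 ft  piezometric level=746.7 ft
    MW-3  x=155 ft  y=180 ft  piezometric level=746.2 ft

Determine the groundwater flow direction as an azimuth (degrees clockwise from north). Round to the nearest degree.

006°

Differences from MW-1: to MW-2 (Δx, Δy, Δh) = (-15, 80, -0.6); to MW-3 = (-60, 150, -1.1).
Determinant of the coordinate differences = (-15)·150 − (-60)·80 = 2550.
∂h/∂x = [(-0.6)·150 − (-1.1)·80] / 2550 = -0.0007843
∂h/∂y = [(-15)·(-1.1) − (-60)·(-0.6)] / 2550 = -0.007647
Flow direction (−∇h) has components (+0.0007843 E, +0.007647 N).
Azimuth = atan2(E, N) = atan2(+0.0007843, +0.007647) = 5.9° ≈ 006°.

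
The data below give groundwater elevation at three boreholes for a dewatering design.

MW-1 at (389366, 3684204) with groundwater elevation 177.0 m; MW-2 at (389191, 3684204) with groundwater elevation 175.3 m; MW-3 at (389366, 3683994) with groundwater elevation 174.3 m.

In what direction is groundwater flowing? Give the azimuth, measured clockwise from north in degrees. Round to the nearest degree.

217°

∂h/∂x = (175.3 − 177.0) / (389191 − 389366) = +0.009714
∂h/∂y = (174.3 − 177.0) / (3683994 − 3684204) = +0.01286
Flow direction (−∇h) has components (-0.009714 E, -0.01286 N).
Azimuth = atan2(E, N) = atan2(-0.009714, -0.01286) = 217.1° ≈ 217°.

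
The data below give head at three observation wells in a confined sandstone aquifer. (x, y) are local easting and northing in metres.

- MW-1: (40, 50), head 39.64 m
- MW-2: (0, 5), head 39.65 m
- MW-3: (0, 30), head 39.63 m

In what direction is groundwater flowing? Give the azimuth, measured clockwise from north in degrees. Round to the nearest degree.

With h = a·x + b·y + c and MW-1 as origin, the differences give:
  (-40)·a + (-45)·b = +0.01
  (-40)·a + (-20)·b = -0.01
Eliminate b (×(-20) and ×(-45), subtract): -1000·a = -0.650 → a = ∂h/∂x = +0.0006500
Back-substitute: b = ∂h/∂y = -0.0008000.
Flow direction (−∇h) has components (-0.0006500 E, +0.0008000 N).
Azimuth = atan2(E, N) = atan2(-0.0006500, +0.0008000) = 320.9° ≈ 321°.

321°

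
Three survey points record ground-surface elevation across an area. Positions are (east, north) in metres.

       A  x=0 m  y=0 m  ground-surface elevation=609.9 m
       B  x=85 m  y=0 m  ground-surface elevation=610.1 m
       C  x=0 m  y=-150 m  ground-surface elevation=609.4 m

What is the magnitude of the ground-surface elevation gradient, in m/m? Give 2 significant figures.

0.0041 m/m

∂z/∂x = (610.1 − 609.9) / (85 − 0) = +0.002353
∂z/∂y = (609.4 − 609.9) / (-150 − 0) = +0.003333
|∇f| = √(0.002353² + 0.003333²) = 0.00408 m/m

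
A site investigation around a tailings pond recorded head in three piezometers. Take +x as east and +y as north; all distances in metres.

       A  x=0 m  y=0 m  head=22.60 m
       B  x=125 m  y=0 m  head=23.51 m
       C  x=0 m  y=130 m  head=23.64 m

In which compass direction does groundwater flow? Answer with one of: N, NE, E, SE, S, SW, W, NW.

∂h/∂x = (23.51 − 22.60) / (125 − 0) = +0.007280
∂h/∂y = (23.64 − 22.60) / (130 − 0) = +0.008000
Flow = −∇h = (-0.007280 east, -0.008000 north), which points southwest.

SW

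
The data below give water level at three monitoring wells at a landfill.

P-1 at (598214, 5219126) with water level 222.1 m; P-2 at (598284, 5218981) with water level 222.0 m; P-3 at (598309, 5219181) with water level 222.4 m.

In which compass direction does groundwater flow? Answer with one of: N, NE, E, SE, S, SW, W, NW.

With h = a·x + b·y + c and P-1 as origin, the differences give:
  70·a + (-145)·b = -0.1
  95·a + 55·b = +0.3
Eliminate b (×55 and ×(-145), subtract): 17625·a = 38.00 → a = ∂h/∂x = +0.002156
Back-substitute: b = ∂h/∂y = +0.001730.
Flow = −∇h = (-0.002156 east, -0.001730 north), which points southwest.

SW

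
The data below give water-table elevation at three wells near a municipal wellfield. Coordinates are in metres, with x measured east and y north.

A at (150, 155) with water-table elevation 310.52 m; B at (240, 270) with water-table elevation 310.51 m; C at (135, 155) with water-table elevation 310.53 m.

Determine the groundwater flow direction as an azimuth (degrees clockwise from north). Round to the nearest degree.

123°

Taking A as reference: B−A = (90, 115, -0.01); C−A = (-15, 0, +0.01).
Solve a·Δx + b·Δy = Δh: det = 90·0 − (-15)·115 = 1725.
∂h/∂x = [(-0.01)·0 − (+0.01)·115] / 1725 = -0.0006667
∂h/∂y = [90·(+0.01) − (-15)·(-0.01)] / 1725 = +0.0004348
Flow direction (−∇h) has components (+0.0006667 E, -0.0004348 N).
Azimuth = atan2(E, N) = atan2(+0.0006667, -0.0004348) = 123.1° ≈ 123°.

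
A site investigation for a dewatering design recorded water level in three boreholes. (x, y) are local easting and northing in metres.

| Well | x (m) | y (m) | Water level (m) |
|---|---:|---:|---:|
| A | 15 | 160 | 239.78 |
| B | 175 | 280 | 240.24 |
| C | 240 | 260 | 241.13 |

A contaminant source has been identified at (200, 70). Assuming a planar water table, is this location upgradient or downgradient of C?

upgradient

Differences from A: to B (Δx, Δy, Δh) = (160, 120, +0.46); to C = (225, 100, +1.35).
Solve a·Δx + b·Δy = Δh: det = 160·100 − 225·120 = -11000.
∂h/∂x = [(+0.46)·100 − (+1.35)·120] / -11000 = +0.01055
∂h/∂y = [160·(+1.35) − 225·(+0.46)] / -11000 = -0.01023
Head at (200, 70) = 239.78 + (+0.01055)·(185) + (-0.01023)·(-90) = 242.65 m.
That is higher than the 241.13 m at C, so the point is upgradient.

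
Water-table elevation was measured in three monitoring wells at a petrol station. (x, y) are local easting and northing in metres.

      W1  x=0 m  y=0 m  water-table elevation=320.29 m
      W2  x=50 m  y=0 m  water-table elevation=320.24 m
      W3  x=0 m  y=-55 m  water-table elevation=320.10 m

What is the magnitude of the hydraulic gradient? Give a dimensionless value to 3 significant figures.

∂h/∂x = (320.24 − 320.29) / (50 − 0) = -0.001000
∂h/∂y = (320.10 − 320.29) / (-55 − 0) = +0.003455
|∇h| = √(-0.001000² + 0.003455²) = 0.003597

0.00360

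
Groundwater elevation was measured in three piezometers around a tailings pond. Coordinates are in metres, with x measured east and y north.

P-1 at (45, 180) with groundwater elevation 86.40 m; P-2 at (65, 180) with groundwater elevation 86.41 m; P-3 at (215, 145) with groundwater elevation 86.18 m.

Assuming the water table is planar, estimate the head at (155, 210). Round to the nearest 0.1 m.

86.7 m

Taking P-1 as reference: P-2−P-1 = (20, 0, +0.01); P-3−P-1 = (170, -35, -0.22).
Determinant of the coordinate differences = 20·(-35) − 170·0 = -700.
∂h/∂x = [(+0.01)·(-35) − (-0.22)·0] / -700 = +0.0005000
∂h/∂y = [20·(-0.22) − 170·(+0.01)] / -700 = +0.008714
h(155, 210) = 86.40 + (+0.0005000)·(110) + (+0.008714)·(30) = 86.40 +0.055 +0.261 = 86.716 m.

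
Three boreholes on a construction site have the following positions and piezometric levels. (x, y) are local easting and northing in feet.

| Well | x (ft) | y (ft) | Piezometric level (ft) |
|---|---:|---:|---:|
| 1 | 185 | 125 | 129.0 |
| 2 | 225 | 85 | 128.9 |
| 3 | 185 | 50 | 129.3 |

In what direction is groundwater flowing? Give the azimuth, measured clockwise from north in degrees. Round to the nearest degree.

Differences from 1: to 2 (Δx, Δy, Δh) = (40, -40, -0.1); to 3 = (0, -75, +0.3).
Determinant of the coordinate differences = 40·(-75) − 0·(-40) = -3000.
∂h/∂x = [(-0.1)·(-75) − (+0.3)·(-40)] / -3000 = -0.006500
∂h/∂y = [40·(+0.3) − 0·(-0.1)] / -3000 = -0.004000
Flow direction (−∇h) has components (+0.006500 E, +0.004000 N).
Azimuth = atan2(E, N) = atan2(+0.006500, +0.004000) = 58.4° ≈ 058°.

058°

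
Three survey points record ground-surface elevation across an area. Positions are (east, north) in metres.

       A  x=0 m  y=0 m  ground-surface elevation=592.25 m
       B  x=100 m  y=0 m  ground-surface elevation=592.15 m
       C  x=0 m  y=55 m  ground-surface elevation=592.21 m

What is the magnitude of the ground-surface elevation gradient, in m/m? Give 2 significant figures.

∂z/∂x = (592.15 − 592.25) / (100 − 0) = -0.001000
∂z/∂y = (592.21 − 592.25) / (55 − 0) = -0.0007273
|∇f| = √(-0.001000² + -0.0007273²) = 0.001237 m/m

0.0012 m/m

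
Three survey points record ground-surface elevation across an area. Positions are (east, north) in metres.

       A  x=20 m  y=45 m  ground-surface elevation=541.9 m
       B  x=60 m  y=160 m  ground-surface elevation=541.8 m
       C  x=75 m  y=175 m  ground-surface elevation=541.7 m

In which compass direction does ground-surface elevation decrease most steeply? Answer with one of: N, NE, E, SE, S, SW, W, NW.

E

With z = a·x + b·y + c and A as origin, the differences give:
  40·a + 115·b = -0.1
  55·a + 130·b = -0.2
Eliminate b (×130 and ×115, subtract): -1125·a = 10.00 → a = ∂z/∂x = -0.008889
Back-substitute: b = ∂z/∂y = +0.002222.
Steepest decrease is along −∇f = (+0.008889 E, -0.002222 N) → east.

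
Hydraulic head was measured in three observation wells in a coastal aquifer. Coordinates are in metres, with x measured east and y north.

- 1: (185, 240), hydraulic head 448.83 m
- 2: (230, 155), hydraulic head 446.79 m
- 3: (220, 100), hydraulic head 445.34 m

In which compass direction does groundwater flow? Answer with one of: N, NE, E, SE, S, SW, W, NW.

Differences from 1: to 2 (Δx, Δy, Δh) = (45, -85, -2.04); to 3 = (35, -140, -3.49).
Solve a·Δx + b·Δy = Δh: det = 45·(-140) − 35·(-85) = -3325.
∂h/∂x = [(-2.04)·(-140) − (-3.49)·(-85)] / -3325 = +0.003323
∂h/∂y = [45·(-3.49) − 35·(-2.04)] / -3325 = +0.02576
Flow = −∇h = (-0.003323 east, -0.02576 north), which points south.

S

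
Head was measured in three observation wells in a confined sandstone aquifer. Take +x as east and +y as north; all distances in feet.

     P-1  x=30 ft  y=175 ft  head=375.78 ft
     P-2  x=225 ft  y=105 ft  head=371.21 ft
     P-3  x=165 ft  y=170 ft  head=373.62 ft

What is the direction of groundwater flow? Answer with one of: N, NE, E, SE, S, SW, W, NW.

Three-point gradient (reference P-1): Δ to P-2 = (195, -70, -4.57), Δ to P-3 = (135, -5, -2.16).
∂h/∂x = -0.01514, ∂h/∂y = +0.02310 (det = 8475).
Flow = −∇h = (+0.01514 east, -0.02310 north), which points southeast.

SE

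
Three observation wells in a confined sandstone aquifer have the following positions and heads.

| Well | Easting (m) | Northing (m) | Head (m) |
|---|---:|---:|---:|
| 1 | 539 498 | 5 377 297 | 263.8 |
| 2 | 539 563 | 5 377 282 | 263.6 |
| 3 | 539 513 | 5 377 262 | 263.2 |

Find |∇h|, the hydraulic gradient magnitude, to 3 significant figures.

0.0176

With h = a·x + b·y + c and 1 as origin, the differences give:
  65·a + (-15)·b = -0.2
  15·a + (-35)·b = -0.6
Eliminate b (×(-35) and ×(-15), subtract): -2050·a = -2.00 → a = ∂h/∂x = +0.0009756
Back-substitute: b = ∂h/∂y = +0.01756.
|∇h| = √(0.0009756² + 0.01756²) = 0.01759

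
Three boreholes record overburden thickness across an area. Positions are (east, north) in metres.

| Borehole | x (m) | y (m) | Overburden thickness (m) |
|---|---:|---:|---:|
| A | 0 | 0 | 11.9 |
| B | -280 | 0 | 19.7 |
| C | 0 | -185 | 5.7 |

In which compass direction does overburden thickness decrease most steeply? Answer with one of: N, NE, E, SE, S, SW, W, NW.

∂d/∂x = (19.7 − 11.9) / (-280 − 0) = -0.02786
∂d/∂y = (5.7 − 11.9) / (-185 − 0) = +0.03351
Steepest decrease is along −∇f = (+0.02786 E, -0.03351 N) → southeast.

SE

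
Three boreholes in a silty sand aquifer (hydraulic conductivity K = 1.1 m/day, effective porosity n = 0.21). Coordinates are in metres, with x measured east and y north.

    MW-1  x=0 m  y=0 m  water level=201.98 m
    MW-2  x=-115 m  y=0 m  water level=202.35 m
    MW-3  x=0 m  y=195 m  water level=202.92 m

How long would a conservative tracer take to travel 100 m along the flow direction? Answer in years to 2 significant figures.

9.0 years

∂h/∂x = (202.35 − 201.98) / (-115 − 0) = -0.003217
∂h/∂y = (202.92 − 201.98) / (195 − 0) = +0.004821
|∇h| = √(-0.003217² + 0.004821²) = 0.005796
Seepage velocity v = K·i/n = 1.1 × 0.005796 / 0.21 = 0.03036 m/day.
t = 100 / 0.03036 = 3294 days = 9.02 years.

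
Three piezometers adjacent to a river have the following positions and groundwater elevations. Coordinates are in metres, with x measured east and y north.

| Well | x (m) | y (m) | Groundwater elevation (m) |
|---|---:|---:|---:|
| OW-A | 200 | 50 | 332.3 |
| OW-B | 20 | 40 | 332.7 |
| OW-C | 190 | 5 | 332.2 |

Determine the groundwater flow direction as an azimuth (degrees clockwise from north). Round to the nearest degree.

Differences from OW-A: to OW-B (Δx, Δy, Δh) = (-180, -10, +0.4); to OW-C = (-10, -45, -0.1).
Solve a·Δx + b·Δy = Δh: det = (-180)·(-45) − (-10)·(-10) = 8000.
∂h/∂x = [(+0.4)·(-45) − (-0.1)·(-10)] / 8000 = -0.002375
∂h/∂y = [(-180)·(-0.1) − (-10)·(+0.4)] / 8000 = +0.002750
Flow direction (−∇h) has components (+0.002375 E, -0.002750 N).
Azimuth = atan2(E, N) = atan2(+0.002375, -0.002750) = 139.2° ≈ 139°.

139°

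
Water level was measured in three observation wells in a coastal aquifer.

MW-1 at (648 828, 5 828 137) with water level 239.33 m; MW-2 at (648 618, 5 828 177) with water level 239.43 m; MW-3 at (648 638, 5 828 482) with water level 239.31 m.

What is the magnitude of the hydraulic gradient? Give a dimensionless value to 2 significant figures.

With h = a·x + b·y + c and MW-1 as origin, the differences give:
  (-210)·a + 40·b = +0.10
  (-190)·a + 345·b = -0.02
Eliminate b (×345 and ×40, subtract): -64850·a = 35.300 → a = ∂h/∂x = -0.0005443
Back-substitute: b = ∂h/∂y = -0.0003577.
|∇h| = √(-0.0005443² + -0.0003577²) = 0.0006513

0.00065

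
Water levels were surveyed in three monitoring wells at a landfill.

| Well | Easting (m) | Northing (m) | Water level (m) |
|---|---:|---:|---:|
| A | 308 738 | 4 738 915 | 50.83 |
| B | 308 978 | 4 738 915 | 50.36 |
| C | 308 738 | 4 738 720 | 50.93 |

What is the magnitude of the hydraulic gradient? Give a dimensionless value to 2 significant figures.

∂h/∂x = (50.36 − 50.83) / (308978 − 308738) = -0.001958
∂h/∂y = (50.93 − 50.83) / (4738720 − 4738915) = -0.0005128
|∇h| = √(-0.001958² + -0.0005128²) = 0.002024

0.0020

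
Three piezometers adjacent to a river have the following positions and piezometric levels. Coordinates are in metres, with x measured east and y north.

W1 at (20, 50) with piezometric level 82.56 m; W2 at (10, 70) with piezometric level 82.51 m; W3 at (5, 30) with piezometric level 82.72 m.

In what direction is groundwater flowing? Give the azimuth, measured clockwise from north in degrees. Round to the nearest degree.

043°

Taking W1 as reference: W2−W1 = (-10, 20, -0.05); W3−W1 = (-15, -20, +0.16).
Solve a·Δx + b·Δy = Δh: det = (-10)·(-20) − (-15)·20 = 500.
∂h/∂x = [(-0.05)·(-20) − (+0.16)·20] / 500 = -0.004400
∂h/∂y = [(-10)·(+0.16) − (-15)·(-0.05)] / 500 = -0.004700
Flow direction (−∇h) has components (+0.004400 E, +0.004700 N).
Azimuth = atan2(E, N) = atan2(+0.004400, +0.004700) = 43.1° ≈ 043°.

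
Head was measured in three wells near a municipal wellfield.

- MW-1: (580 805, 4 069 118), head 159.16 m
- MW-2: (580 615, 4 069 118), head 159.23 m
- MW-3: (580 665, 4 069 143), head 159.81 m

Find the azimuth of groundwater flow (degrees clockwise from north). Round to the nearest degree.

179°

With h = a·x + b·y + c and MW-1 as origin, the differences give:
  (-190)·a + 0·b = +0.07
  (-140)·a + 25·b = +0.65
Eliminate b (×25 and ×0, subtract): -4750·a = 1.750 → a = ∂h/∂x = -0.0003684
Back-substitute: b = ∂h/∂y = +0.02394.
Flow direction (−∇h) has components (+0.0003684 E, -0.02394 N).
Azimuth = atan2(E, N) = atan2(+0.0003684, -0.02394) = 179.1° ≈ 179°.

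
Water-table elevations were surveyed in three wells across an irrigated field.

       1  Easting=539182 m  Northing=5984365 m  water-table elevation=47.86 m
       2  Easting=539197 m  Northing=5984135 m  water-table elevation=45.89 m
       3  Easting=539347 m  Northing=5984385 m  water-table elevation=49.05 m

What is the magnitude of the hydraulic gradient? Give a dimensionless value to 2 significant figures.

0.011

Differences from 1: to 2 (Δx, Δy, Δh) = (15, -230, -1.97); to 3 = (165, 20, +1.19).
Solve a·Δx + b·Δy = Δh: det = 15·20 − 165·(-230) = 38250.
∂h/∂x = [(-1.97)·20 − (+1.19)·(-230)] / 38250 = +0.006125
∂h/∂y = [15·(+1.19) − 165·(-1.97)] / 38250 = +0.008965
|∇h| = √(0.006125² + 0.008965²) = 0.01086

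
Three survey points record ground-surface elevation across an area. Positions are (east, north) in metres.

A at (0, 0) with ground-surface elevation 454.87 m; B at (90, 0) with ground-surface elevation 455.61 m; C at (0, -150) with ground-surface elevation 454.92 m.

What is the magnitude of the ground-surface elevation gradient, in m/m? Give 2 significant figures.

∂z/∂x = (455.61 − 454.87) / (90 − 0) = +0.008222
∂z/∂y = (454.92 − 454.87) / (-150 − 0) = -0.0003333
|∇f| = √(0.008222² + -0.0003333²) = 0.008229 m/m

0.0082 m/m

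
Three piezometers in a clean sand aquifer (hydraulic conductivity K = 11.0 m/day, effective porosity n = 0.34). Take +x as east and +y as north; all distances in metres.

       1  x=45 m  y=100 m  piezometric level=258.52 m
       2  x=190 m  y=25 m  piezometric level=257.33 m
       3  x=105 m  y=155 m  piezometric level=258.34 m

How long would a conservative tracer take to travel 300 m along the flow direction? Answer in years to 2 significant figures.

3.5 years

Differences from 1: to 2 (Δx, Δy, Δh) = (145, -75, -1.19); to 3 = (60, 55, -0.18).
Determinant of the coordinate differences = 145·55 − 60·(-75) = 12475.
∂h/∂x = [(-1.19)·55 − (-0.18)·(-75)] / 12475 = -0.006329
∂h/∂y = [145·(-0.18) − 60·(-1.19)] / 12475 = +0.003631
|∇h| = √(-0.006329² + 0.003631²) = 0.007297
Seepage velocity v = K·i/n = 11.0 × 0.007297 / 0.34 = 0.2361 m/day.
t = 300 / 0.2361 = 1271 days = 3.48 years.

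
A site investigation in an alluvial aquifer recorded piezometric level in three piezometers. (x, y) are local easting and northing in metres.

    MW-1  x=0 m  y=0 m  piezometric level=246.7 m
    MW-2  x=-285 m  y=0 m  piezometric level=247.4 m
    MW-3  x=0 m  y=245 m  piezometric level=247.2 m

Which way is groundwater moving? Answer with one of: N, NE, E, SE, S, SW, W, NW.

SE

∂h/∂x = (247.4 − 246.7) / (-285 − 0) = -0.002456
∂h/∂y = (247.2 − 246.7) / (245 − 0) = +0.002041
Flow = −∇h = (+0.002456 east, -0.002041 north), which points southeast.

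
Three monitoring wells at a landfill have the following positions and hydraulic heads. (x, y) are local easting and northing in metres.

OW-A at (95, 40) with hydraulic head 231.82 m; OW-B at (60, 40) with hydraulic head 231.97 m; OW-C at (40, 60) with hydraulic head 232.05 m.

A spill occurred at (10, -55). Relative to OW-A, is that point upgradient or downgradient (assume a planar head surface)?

Differences from OW-A: to OW-B (Δx, Δy, Δh) = (-35, 0, +0.15); to OW-C = (-55, 20, +0.23).
Determinant of the coordinate differences = (-35)·20 − (-55)·0 = -700.
∂h/∂x = [(+0.15)·20 − (+0.23)·0] / -700 = -0.004286
∂h/∂y = [(-35)·(+0.23) − (-55)·(+0.15)] / -700 = -0.0002857
Head at (10, -55) = 231.82 + (-0.004286)·(-85) + (-0.0002857)·(-95) = 232.21 m.
That is higher than the 231.82 m at OW-A, so the point is upgradient.

upgradient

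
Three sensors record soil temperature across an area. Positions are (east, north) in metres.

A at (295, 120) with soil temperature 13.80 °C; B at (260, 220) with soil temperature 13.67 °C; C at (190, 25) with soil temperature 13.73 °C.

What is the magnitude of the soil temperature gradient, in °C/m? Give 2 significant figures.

0.0016 °C/m

With T = a·x + b·y + c and A as origin, the differences give:
  (-35)·a + 100·b = -0.13
  (-105)·a + (-95)·b = -0.07
Eliminate b (×(-95) and ×100, subtract): 13825·a = 19.350 → a = ∂T/∂x = +0.001400
Back-substitute: b = ∂T/∂y = -0.0008101.
|∇f| = √(0.001400² + -0.0008101²) = 0.001617 °C/m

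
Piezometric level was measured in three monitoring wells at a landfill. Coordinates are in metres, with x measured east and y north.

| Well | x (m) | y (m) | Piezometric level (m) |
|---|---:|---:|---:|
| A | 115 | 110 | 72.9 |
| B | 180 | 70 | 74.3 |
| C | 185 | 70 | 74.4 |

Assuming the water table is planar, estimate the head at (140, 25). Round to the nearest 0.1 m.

73.6 m

Three-point gradient (reference A): Δ to B = (65, -40, +1.4), Δ to C = (70, -40, +1.5).
∂h/∂x = +0.02000, ∂h/∂y = -0.002500 (det = 200).
h(140, 25) = 72.9 + (+0.02000)·(25) + (-0.002500)·(-85) = 72.9 +0.500 +0.212 = 73.612 m.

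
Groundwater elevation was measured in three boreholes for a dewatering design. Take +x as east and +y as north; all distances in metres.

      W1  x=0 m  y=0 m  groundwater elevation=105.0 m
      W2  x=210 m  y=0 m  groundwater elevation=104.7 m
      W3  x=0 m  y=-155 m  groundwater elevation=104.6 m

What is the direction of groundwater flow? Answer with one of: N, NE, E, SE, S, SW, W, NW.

SE

∂h/∂x = (104.7 − 105.0) / (210 − 0) = -0.001429
∂h/∂y = (104.6 − 105.0) / (-155 − 0) = +0.002581
Flow = −∇h = (+0.001429 east, -0.002581 north), which points southeast.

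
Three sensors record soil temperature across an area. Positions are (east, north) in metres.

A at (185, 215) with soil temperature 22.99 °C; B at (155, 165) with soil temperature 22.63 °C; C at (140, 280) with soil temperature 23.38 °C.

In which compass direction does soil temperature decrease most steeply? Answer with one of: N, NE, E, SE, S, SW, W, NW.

With T = a·x + b·y + c and A as origin, the differences give:
  (-30)·a + (-50)·b = -0.36
  (-45)·a + 65·b = +0.39
Eliminate b (×65 and ×(-50), subtract): -4200·a = -3.900 → a = ∂T/∂x = +0.0009286
Back-substitute: b = ∂T/∂y = +0.006643.
Steepest decrease is along −∇f = (-0.0009286 E, -0.006643 N) → south.

S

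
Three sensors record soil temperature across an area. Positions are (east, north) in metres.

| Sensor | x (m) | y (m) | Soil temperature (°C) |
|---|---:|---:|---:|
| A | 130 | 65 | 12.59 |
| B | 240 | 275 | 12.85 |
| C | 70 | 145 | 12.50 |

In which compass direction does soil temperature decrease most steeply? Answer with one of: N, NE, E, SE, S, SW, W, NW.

W

Three-point gradient (reference A): Δ to B = (110, 210, +0.26), Δ to C = (-60, 80, -0.09).
∂T/∂x = +0.001855, ∂T/∂y = +0.0002664 (det = 21400).
Steepest decrease is along −∇f = (-0.001855 E, -0.0002664 N) → west.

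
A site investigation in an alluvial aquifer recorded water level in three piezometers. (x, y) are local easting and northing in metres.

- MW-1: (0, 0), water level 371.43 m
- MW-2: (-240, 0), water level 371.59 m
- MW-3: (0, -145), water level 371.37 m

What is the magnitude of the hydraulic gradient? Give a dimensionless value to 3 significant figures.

∂h/∂x = (371.59 − 371.43) / (-240 − 0) = -0.0006667
∂h/∂y = (371.37 − 371.43) / (-145 − 0) = +0.0004138
|∇h| = √(-0.0006667² + 0.0004138²) = 0.0007847

0.000785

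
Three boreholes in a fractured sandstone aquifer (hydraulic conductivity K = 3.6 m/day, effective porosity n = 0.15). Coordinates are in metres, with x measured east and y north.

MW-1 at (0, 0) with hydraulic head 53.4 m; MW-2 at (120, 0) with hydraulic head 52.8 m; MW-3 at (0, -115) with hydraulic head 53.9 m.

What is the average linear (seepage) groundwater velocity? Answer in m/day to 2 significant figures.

0.16 m/day

∂h/∂x = (52.8 − 53.4) / (120 − 0) = -0.005000
∂h/∂y = (53.9 − 53.4) / (-115 − 0) = -0.004348
|∇h| = √(-0.005000² + -0.004348²) = 0.006626
Seepage velocity v = K·i/n = 3.6 × 0.006626 / 0.15 = 0.159 m/day.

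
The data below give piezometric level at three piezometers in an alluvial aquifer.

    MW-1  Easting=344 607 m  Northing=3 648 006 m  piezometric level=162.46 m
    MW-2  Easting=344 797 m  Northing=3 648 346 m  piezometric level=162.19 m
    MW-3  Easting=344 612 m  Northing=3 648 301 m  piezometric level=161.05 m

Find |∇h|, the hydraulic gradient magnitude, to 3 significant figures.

0.00884

Taking MW-1 as reference: MW-2−MW-1 = (190, 340, -0.27); MW-3−MW-1 = (5, 295, -1.41).
Determinant of the coordinate differences = 190·295 − 5·340 = 54350.
∂h/∂x = [(-0.27)·295 − (-1.41)·340] / 54350 = +0.007355
∂h/∂y = [190·(-1.41) − 5·(-0.27)] / 54350 = -0.004904
|∇h| = √(0.007355² + -0.004904²) = 0.00884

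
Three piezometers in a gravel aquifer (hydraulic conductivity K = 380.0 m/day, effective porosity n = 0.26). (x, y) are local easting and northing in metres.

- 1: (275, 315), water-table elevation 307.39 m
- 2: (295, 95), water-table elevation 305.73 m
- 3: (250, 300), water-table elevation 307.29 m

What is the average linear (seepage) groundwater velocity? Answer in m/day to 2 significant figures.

With h = a·x + b·y + c and 1 as origin, the differences give:
  20·a + (-220)·b = -1.66
  (-25)·a + (-15)·b = -0.10
Eliminate b (×(-15) and ×(-220), subtract): -5800·a = 2.900 → a = ∂h/∂x = -0.0005000
Back-substitute: b = ∂h/∂y = +0.007500.
|∇h| = √(-0.0005000² + 0.007500²) = 0.007517
Seepage velocity v = K·i/n = 380.0 × 0.007517 / 0.26 = 10.99 m/day.

11 m/day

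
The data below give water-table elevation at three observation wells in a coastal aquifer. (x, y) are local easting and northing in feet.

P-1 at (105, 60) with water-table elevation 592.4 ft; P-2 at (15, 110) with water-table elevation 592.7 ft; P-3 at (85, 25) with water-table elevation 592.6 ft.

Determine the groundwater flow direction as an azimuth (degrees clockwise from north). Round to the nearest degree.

Taking P-1 as reference: P-2−P-1 = (-90, 50, +0.3); P-3−P-1 = (-20, -35, +0.2).
Solve a·Δx + b·Δy = Δh: det = (-90)·(-35) − (-20)·50 = 4150.
∂h/∂x = [(+0.3)·(-35) − (+0.2)·50] / 4150 = -0.004940
∂h/∂y = [(-90)·(+0.2) − (-20)·(+0.3)] / 4150 = -0.002892
Flow direction (−∇h) has components (+0.004940 E, +0.002892 N).
Azimuth = atan2(E, N) = atan2(+0.004940, +0.002892) = 59.7° ≈ 060°.

060°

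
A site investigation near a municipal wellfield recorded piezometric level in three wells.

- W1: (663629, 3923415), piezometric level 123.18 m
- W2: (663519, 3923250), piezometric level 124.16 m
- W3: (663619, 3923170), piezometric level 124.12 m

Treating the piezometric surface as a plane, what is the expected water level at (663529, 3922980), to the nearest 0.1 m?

Differences from W1: to W2 (Δx, Δy, Δh) = (-110, -165, +0.98); to W3 = (-10, -245, +0.94).
Determinant of the coordinate differences = (-110)·(-245) − (-10)·(-165) = 25300.
∂h/∂x = [(+0.98)·(-245) − (+0.94)·(-165)] / 25300 = -0.003360
∂h/∂y = [(-110)·(+0.94) − (-10)·(+0.98)] / 25300 = -0.003700
h(663529, 3922980) = 123.18 + (-0.003360)·(-100) + (-0.003700)·(-435) = 123.18 +0.336 +1.609 = 125.125 m.

125.1 m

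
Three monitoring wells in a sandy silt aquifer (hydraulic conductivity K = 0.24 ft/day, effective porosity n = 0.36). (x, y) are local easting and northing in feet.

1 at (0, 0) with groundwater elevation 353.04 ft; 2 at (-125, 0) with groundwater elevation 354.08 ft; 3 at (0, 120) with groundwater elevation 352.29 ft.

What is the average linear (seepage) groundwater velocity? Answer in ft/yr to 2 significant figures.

∂h/∂x = (354.08 − 353.04) / (-125 − 0) = -0.008320
∂h/∂y = (352.29 − 353.04) / (120 − 0) = -0.006250
|∇h| = √(-0.008320² + -0.006250²) = 0.01041
Seepage velocity v = K·i/n = 0.24 × 0.01041 / 0.36 = 0.00694 ft/day = 2.535 ft/yr.

2.5 ft/yr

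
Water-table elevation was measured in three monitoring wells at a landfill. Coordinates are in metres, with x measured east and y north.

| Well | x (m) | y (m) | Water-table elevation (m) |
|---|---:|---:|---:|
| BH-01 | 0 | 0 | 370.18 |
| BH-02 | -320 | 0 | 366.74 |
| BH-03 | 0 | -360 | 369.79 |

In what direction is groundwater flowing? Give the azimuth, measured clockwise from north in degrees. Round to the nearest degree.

264°

∂h/∂x = (366.74 − 370.18) / (-320 − 0) = +0.01075
∂h/∂y = (369.79 − 370.18) / (-360 − 0) = +0.001083
Flow direction (−∇h) has components (-0.01075 E, -0.001083 N).
Azimuth = atan2(E, N) = atan2(-0.01075, -0.001083) = 264.2° ≈ 264°.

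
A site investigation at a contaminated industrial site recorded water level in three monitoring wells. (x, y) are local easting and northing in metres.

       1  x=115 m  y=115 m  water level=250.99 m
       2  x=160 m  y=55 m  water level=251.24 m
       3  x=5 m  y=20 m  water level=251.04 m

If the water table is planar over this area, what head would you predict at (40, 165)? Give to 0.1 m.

Differences from 1: to 2 (Δx, Δy, Δh) = (45, -60, +0.25); to 3 = (-110, -95, +0.05).
Determinant of the coordinate differences = 45·(-95) − (-110)·(-60) = -10875.
∂h/∂x = [(+0.25)·(-95) − (+0.05)·(-60)] / -10875 = +0.001908
∂h/∂y = [45·(+0.05) − (-110)·(+0.25)] / -10875 = -0.002736
h(40, 165) = 250.99 + (+0.001908)·(-75) + (-0.002736)·(50) = 250.99 -0.143 -0.137 = 250.710 m.

250.7 m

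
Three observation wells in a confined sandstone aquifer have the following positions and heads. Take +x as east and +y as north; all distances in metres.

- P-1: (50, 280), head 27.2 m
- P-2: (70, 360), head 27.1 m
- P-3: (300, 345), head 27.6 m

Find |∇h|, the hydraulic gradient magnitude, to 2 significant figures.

0.0027

Three-point gradient (reference P-1): Δ to P-2 = (20, 80, -0.1), Δ to P-3 = (250, 65, +0.4).
∂h/∂x = +0.002059, ∂h/∂y = -0.001765 (det = -18700).
|∇h| = √(0.002059² + -0.001765²) = 0.002712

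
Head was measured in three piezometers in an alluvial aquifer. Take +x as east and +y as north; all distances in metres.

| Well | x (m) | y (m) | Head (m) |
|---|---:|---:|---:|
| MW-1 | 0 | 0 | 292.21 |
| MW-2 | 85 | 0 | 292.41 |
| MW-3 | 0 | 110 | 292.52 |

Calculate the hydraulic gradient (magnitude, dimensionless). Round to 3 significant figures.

0.00367

∂h/∂x = (292.41 − 292.21) / (85 − 0) = +0.002353
∂h/∂y = (292.52 − 292.21) / (110 − 0) = +0.002818
|∇h| = √(0.002353² + 0.002818²) = 0.003671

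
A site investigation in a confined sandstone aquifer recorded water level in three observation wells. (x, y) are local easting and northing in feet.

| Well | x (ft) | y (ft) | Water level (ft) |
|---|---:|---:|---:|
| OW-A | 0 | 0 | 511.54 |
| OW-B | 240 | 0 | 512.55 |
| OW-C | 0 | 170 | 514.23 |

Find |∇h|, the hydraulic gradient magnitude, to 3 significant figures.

0.0164

∂h/∂x = (512.55 − 511.54) / (240 − 0) = +0.004208
∂h/∂y = (514.23 − 511.54) / (170 − 0) = +0.01582
|∇h| = √(0.004208² + 0.01582²) = 0.01637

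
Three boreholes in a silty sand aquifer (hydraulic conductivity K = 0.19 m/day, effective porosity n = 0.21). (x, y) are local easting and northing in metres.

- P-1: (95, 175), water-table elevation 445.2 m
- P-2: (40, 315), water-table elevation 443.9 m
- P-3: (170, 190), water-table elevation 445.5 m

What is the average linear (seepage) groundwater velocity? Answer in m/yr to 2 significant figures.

3.0 m/yr

Taking P-1 as reference: P-2−P-1 = (-55, 140, -1.3); P-3−P-1 = (75, 15, +0.3).
Determinant of the coordinate differences = (-55)·15 − 75·140 = -11325.
∂h/∂x = [(-1.3)·15 − (+0.3)·140] / -11325 = +0.005430
∂h/∂y = [(-55)·(+0.3) − 75·(-1.3)] / -11325 = -0.007152
|∇h| = √(0.005430² + -0.007152²) = 0.00898
Seepage velocity v = K·i/n = 0.19 × 0.00898 / 0.21 = 0.008125 m/day = 2.968 m/yr.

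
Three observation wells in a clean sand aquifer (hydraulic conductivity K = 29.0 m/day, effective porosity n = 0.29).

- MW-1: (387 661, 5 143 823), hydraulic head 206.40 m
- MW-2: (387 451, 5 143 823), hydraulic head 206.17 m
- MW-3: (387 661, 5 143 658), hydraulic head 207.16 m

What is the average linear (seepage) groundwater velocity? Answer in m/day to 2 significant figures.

0.47 m/day

∂h/∂x = (206.17 − 206.40) / (387451 − 387661) = +0.001095
∂h/∂y = (207.16 − 206.40) / (5143658 − 5143823) = -0.004606
|∇h| = √(0.001095² + -0.004606²) = 0.004734
Seepage velocity v = K·i/n = 29.0 × 0.004734 / 0.29 = 0.4734 m/day.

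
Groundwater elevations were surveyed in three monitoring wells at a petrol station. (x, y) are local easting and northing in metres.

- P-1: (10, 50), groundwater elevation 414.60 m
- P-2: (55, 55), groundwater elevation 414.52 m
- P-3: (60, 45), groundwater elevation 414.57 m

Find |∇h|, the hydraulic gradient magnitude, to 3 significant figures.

0.00570

Taking P-1 as reference: P-2−P-1 = (45, 5, -0.08); P-3−P-1 = (50, -5, -0.03).
Determinant of the coordinate differences = 45·(-5) − 50·5 = -475.
∂h/∂x = [(-0.08)·(-5) − (-0.03)·5] / -475 = -0.001158
∂h/∂y = [45·(-0.03) − 50·(-0.08)] / -475 = -0.005579
|∇h| = √(-0.001158² + -0.005579²) = 0.005698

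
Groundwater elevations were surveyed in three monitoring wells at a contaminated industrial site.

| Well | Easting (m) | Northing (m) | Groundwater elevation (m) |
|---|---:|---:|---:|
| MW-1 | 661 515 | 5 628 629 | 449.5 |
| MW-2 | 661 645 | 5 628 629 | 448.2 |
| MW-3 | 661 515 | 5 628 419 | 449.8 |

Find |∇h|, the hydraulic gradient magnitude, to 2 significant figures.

0.010

∂h/∂x = (448.2 − 449.5) / (661645 − 661515) = -0.01000
∂h/∂y = (449.8 − 449.5) / (5628419 − 5628629) = -0.001429
|∇h| = √(-0.01000² + -0.001429²) = 0.0101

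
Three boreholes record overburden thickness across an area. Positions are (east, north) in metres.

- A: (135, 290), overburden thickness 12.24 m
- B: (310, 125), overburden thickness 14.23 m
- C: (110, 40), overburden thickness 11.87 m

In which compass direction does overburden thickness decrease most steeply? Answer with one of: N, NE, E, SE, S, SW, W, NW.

W

Differences from A: to B (Δx, Δy, Δh) = (175, -165, +1.99); to C = (-25, -250, -0.37).
Solve a·Δx + b·Δy = Δd: det = 175·(-250) − (-25)·(-165) = -47875.
∂d/∂x = [(+1.99)·(-250) − (-0.37)·(-165)] / -47875 = +0.01167
∂d/∂y = [175·(-0.37) − (-25)·(+1.99)] / -47875 = +0.0003133
Steepest decrease is along −∇f = (-0.01167 E, -0.0003133 N) → west.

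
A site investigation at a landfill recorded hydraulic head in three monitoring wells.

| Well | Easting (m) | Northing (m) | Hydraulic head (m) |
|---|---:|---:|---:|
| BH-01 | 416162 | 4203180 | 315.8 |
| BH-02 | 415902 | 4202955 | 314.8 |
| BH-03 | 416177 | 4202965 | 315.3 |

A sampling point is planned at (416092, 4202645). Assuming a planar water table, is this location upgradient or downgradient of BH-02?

downgradient

Three-point gradient (reference BH-01): Δ to BH-02 = (-260, -225, -1.0), Δ to BH-03 = (15, -215, -0.5).
∂h/∂x = +0.001729, ∂h/∂y = +0.002446 (det = 59275).
Head at (416092, 4202645) = 315.8 + (+0.001729)·(-70) + (+0.002446)·(-535) = 314.37 m.
That is lower than the 314.8 m at BH-02, so the point is downgradient.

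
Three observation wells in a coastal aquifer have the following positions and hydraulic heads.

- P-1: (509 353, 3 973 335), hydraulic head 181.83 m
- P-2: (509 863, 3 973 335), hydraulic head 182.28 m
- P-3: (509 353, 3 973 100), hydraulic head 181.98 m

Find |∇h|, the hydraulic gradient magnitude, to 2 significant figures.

∂h/∂x = (182.28 − 181.83) / (509863 − 509353) = +0.0008824
∂h/∂y = (181.98 − 181.83) / (3973100 − 3973335) = -0.0006383
|∇h| = √(0.0008824² + -0.0006383²) = 0.001089

0.0011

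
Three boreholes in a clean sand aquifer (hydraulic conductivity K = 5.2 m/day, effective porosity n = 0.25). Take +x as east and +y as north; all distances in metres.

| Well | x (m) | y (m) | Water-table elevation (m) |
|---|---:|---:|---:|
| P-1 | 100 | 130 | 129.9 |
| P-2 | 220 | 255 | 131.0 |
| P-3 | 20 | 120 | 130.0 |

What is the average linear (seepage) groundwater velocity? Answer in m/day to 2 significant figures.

0.24 m/day

Three-point gradient (reference P-1): Δ to P-2 = (120, 125, +1.1), Δ to P-3 = (-80, -10, +0.1).
∂h/∂x = -0.002670, ∂h/∂y = +0.01136 (det = 8800).
|∇h| = √(-0.002670² + 0.01136²) = 0.01167
Seepage velocity v = K·i/n = 5.2 × 0.01167 / 0.25 = 0.2427 m/day.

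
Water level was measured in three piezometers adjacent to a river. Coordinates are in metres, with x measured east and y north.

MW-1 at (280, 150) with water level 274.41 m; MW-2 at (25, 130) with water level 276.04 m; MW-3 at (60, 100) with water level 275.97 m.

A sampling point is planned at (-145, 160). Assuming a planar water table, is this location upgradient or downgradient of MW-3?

Taking MW-1 as reference: MW-2−MW-1 = (-255, -20, +1.63); MW-3−MW-1 = (-220, -50, +1.56).
Solve a·Δx + b·Δy = Δh: det = (-255)·(-50) − (-220)·(-20) = 8350.
∂h/∂x = [(+1.63)·(-50) − (+1.56)·(-20)] / 8350 = -0.006024
∂h/∂y = [(-255)·(+1.56) − (-220)·(+1.63)] / 8350 = -0.004695
Head at (-145, 160) = 274.41 + (-0.006024)·(-425) + (-0.004695)·(10) = 276.92 m.
That is higher than the 275.97 m at MW-3, so the point is upgradient.

upgradient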